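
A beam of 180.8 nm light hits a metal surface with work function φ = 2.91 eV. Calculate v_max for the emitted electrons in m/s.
1.1784e+06 m/s

First, find the maximum kinetic energy:
E_photon = hc/λ = 6.8575 eV
KE_max = E_photon - φ = 6.8575 - 2.91 = 3.9475 eV

Convert to Joules: KE_max = 3.9475 × 1.602×10⁻¹⁹ J = 6.3246e-19 J

Then use KE = ½mv² to find velocity:
v = √(2·KE/m) = √(2 × 6.3246e-19 J / 9.109e-31 kg)
v = 1.1784e+06 m/s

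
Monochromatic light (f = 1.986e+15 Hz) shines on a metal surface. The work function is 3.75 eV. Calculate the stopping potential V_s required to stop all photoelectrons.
4.4634 V

The stopping potential V_s satisfies: eV_s = KE_max

First, find KE_max using Einstein's equation:
E_photon = hf = (6.626×10⁻³⁴ J·s)(1.986e+15 Hz) = 8.2134 eV
KE_max = E_photon - φ = 8.2134 - 3.75 = 4.4634 eV

Since eV_s = KE_max:
V_s = KE_max/e = 4.4634 V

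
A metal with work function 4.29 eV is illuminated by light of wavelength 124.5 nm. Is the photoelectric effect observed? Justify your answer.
Yes

For photoemission, the photon energy must exceed the work function.

Photon energy: E = hc/λ = 9.9586 eV
Work function: φ = 4.29 eV

Since E_photon (9.9586 eV) > φ (4.29 eV), photoemission WILL occur.
The threshold wavelength is λ₀ = hc/φ = 289.0 nm.
Since 124.5 nm < 289.0 nm, the light has sufficient energy.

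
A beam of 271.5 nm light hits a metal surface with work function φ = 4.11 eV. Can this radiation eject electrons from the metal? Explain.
Yes

For photoemission, the photon energy must exceed the work function.

Photon energy: E = hc/λ = 4.5666 eV
Work function: φ = 4.11 eV

Since E_photon (4.5666 eV) > φ (4.11 eV), photoemission WILL occur.
The threshold wavelength is λ₀ = hc/φ = 301.7 nm.
Since 271.5 nm < 301.7 nm, the light has sufficient energy.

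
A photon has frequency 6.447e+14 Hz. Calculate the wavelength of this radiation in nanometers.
465.01 nm

Using the wave equation: c = fλ

Solving for wavelength:
λ = c/f = (3×10⁸ m/s) / (6.447e+14 Hz)
λ = 465.01 nm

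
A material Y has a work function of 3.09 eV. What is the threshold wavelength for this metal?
401.24 nm

The threshold wavelength is when the photon energy equals the work function:
hc/λ₀ = φ

Solving for λ₀:
λ₀ = hc/φ = (6.626×10⁻³⁴ J·s)(3×10⁸ m/s) / (3.09 eV × 1.602×10⁻¹⁹ J/eV)
λ₀ = 401.24 nm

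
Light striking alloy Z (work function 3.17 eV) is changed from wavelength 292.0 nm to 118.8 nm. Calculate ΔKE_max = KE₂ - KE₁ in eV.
6.1903 eV

Using Einstein's equation: KE_max = hc/λ - φ

For λ₁ = 292.0 nm:
KE₁ = hc/λ₁ - φ = 4.2460 - 3.17 = 1.0760 eV

For λ₂ = 118.8 nm:
KE₂ = hc/λ₂ - φ = 10.4364 - 3.17 = 7.2664 eV

Change in KE:
ΔKE = KE₂ - KE₁ = 7.2664 - 1.0760 = 6.1903 eV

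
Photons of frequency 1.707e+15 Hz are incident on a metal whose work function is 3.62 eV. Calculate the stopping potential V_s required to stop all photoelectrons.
3.4396 V

The stopping potential V_s satisfies: eV_s = KE_max

First, find KE_max using Einstein's equation:
E_photon = hf = (6.626×10⁻³⁴ J·s)(1.707e+15 Hz) = 7.0596 eV
KE_max = E_photon - φ = 7.0596 - 3.62 = 3.4396 eV

Since eV_s = KE_max:
V_s = KE_max/e = 3.4396 V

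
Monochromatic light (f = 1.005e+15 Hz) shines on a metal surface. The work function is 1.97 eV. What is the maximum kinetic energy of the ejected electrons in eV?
2.1863 eV

Using Einstein's photoelectric equation: KE_max = hf - φ

First, calculate the photon energy:
E_photon = hf = (6.626×10⁻³⁴ J·s)(1.005e+15 Hz)
E_photon = 4.1563 eV

Then, the maximum kinetic energy:
KE_max = E_photon - φ = 4.1563 eV - 1.97 eV = 2.1863 eV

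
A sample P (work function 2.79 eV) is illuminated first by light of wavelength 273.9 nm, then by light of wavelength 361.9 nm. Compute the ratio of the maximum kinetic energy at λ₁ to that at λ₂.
2.7309

Using Einstein's equation: KE_max = hc/λ - φ

For λ₁ = 273.9 nm:
E₁ = hc/λ₁ = 4.5266 eV
KE₁ = E₁ - φ = 4.5266 - 2.79 = 1.7366 eV

For λ₂ = 361.9 nm:
E₂ = hc/λ₂ = 3.4259 eV
KE₂ = E₂ - φ = 3.4259 - 2.79 = 0.6359 eV

Ratio: KE₁/KE₂ = 1.7366/0.6359 = 2.7309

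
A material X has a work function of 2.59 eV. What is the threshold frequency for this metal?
6.2626e+14 Hz

The threshold frequency is when the photon energy equals the work function:
hf₀ = φ

Solving for f₀:
f₀ = φ/h = (2.59 eV × 1.602×10⁻¹⁹ J/eV) / (6.626×10⁻³⁴ J·s)
f₀ = 6.2626e+14 Hz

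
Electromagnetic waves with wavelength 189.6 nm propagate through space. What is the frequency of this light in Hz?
1.5812e+15 Hz

Using the wave equation: c = fλ

Solving for frequency:
f = c/λ = (3×10⁸ m/s) / (189.6×10⁻⁹ m)
f = 1.5812e+15 Hz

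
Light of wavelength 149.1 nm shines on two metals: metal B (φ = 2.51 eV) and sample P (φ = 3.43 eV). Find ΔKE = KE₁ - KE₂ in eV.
0.9200 eV

Using KE_max = hc/λ - φ for each metal:

Photon energy: E = hc/λ = 8.3155 eV

For metal B (φ₁ = 2.51 eV):
KE₁ = E - φ₁ = 8.3155 - 2.51 = 5.8055 eV

For sample P (φ₂ = 3.43 eV):
KE₂ = E - φ₂ = 8.3155 - 3.43 = 4.8855 eV

Difference:
ΔKE = KE₁ - KE₂ = 5.8055 - 4.8855 = 0.9200 eV

Note: The difference equals the difference in work functions: 3.43 - 2.51 = 0.92 eV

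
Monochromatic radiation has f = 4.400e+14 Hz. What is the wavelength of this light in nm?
681.35 nm

Using the wave equation: c = fλ

Solving for wavelength:
λ = c/f = (3×10⁸ m/s) / (4.400e+14 Hz)
λ = 681.35 nm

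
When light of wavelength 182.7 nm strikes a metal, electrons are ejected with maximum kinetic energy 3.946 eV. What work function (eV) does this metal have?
2.84 eV

From Einstein's photoelectric equation: KE_max = hf - φ = hc/λ - φ

Rearranging for φ:
φ = hc/λ - KE_max

Calculate photon energy:
E_photon = hc/λ = 6.7862 eV

Therefore:
φ = 6.7862 - 3.946 = 2.84 eV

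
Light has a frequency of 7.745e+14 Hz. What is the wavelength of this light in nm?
387.08 nm

Using the wave equation: c = fλ

Solving for wavelength:
λ = c/f = (3×10⁸ m/s) / (7.745e+14 Hz)
λ = 387.08 nm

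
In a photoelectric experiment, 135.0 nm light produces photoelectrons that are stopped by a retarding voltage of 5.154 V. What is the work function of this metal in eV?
4.03 eV

The stopping potential gives the maximum kinetic energy: KE_max = eV_s = 5.154 eV

From Einstein's photoelectric equation: KE_max = hc/λ - φ
Rearranging: φ = hc/λ - KE_max

Calculate photon energy:
E_photon = hc/λ = (6.626×10⁻³⁴ J·s)(3×10⁸ m/s) / (135.0×10⁻⁹ m) = 9.1840 eV

Therefore:
φ = 9.1840 - 5.154 = 4.03 eV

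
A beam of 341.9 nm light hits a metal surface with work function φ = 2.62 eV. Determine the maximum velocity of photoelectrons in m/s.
5.9497e+05 m/s

First, find the maximum kinetic energy:
E_photon = hc/λ = 3.6263 eV
KE_max = E_photon - φ = 3.6263 - 2.62 = 1.0063 eV

Convert to Joules: KE_max = 1.0063 × 1.602×10⁻¹⁹ J = 1.6123e-19 J

Then use KE = ½mv² to find velocity:
v = √(2·KE/m) = √(2 × 1.6123e-19 J / 9.109e-31 kg)
v = 5.9497e+05 m/s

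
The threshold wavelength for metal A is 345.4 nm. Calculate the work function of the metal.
3.59 eV

At the threshold wavelength, photon energy equals work function:
φ = hc/λ₀

Calculating:
φ = (6.626×10⁻³⁴ J·s)(3×10⁸ m/s) / (345.4×10⁻⁹ m)
φ = 3.59 eV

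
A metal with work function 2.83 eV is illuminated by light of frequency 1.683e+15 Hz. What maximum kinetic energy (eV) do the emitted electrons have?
4.1303 eV

Using Einstein's photoelectric equation: KE_max = hf - φ

First, calculate the photon energy:
E_photon = hf = (6.626×10⁻³⁴ J·s)(1.683e+15 Hz)
E_photon = 6.9603 eV

Then, the maximum kinetic energy:
KE_max = E_photon - φ = 6.9603 eV - 2.83 eV = 4.1303 eV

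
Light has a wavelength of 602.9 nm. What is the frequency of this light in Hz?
4.9725e+14 Hz

Using the wave equation: c = fλ

Solving for frequency:
f = c/λ = (3×10⁸ m/s) / (602.9×10⁻⁹ m)
f = 4.9725e+14 Hz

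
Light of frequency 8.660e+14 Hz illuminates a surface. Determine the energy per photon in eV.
3.5815 eV

Using E = hf:

E = hf = (6.626×10⁻³⁴ J·s)(8.660e+14 Hz)
E = 3.5815 eV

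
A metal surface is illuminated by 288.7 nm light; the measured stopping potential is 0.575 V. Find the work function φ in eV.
3.72 eV

The stopping potential gives the maximum kinetic energy: KE_max = eV_s = 0.575 eV

From Einstein's photoelectric equation: KE_max = hc/λ - φ
Rearranging: φ = hc/λ - KE_max

Calculate photon energy:
E_photon = hc/λ = (6.626×10⁻³⁴ J·s)(3×10⁸ m/s) / (288.7×10⁻⁹ m) = 4.2946 eV

Therefore:
φ = 4.2946 - 0.575 = 3.72 eV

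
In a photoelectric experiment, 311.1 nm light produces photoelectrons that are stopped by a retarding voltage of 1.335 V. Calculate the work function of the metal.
2.65 eV

The stopping potential gives the maximum kinetic energy: KE_max = eV_s = 1.335 eV

From Einstein's photoelectric equation: KE_max = hc/λ - φ
Rearranging: φ = hc/λ - KE_max

Calculate photon energy:
E_photon = hc/λ = (6.626×10⁻³⁴ J·s)(3×10⁸ m/s) / (311.1×10⁻⁹ m) = 3.9853 eV

Therefore:
φ = 3.9853 - 1.335 = 2.65 eV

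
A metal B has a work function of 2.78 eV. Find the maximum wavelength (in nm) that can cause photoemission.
445.99 nm

The threshold wavelength is when the photon energy equals the work function:
hc/λ₀ = φ

Solving for λ₀:
λ₀ = hc/φ = (6.626×10⁻³⁴ J·s)(3×10⁸ m/s) / (2.78 eV × 1.602×10⁻¹⁹ J/eV)
λ₀ = 445.99 nm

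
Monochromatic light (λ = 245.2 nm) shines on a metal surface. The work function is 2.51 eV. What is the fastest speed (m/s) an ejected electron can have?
9.4644e+05 m/s

First, find the maximum kinetic energy:
E_photon = hc/λ = 5.0565 eV
KE_max = E_photon - φ = 5.0565 - 2.51 = 2.5465 eV

Convert to Joules: KE_max = 2.5465 × 1.602×10⁻¹⁹ J = 4.0799e-19 J

Then use KE = ½mv² to find velocity:
v = √(2·KE/m) = √(2 × 4.0799e-19 J / 9.109e-31 kg)
v = 9.4644e+05 m/s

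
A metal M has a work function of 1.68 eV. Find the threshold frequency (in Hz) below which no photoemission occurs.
4.0622e+14 Hz

The threshold frequency is when the photon energy equals the work function:
hf₀ = φ

Solving for f₀:
f₀ = φ/h = (1.68 eV × 1.602×10⁻¹⁹ J/eV) / (6.626×10⁻³⁴ J·s)
f₀ = 4.0622e+14 Hz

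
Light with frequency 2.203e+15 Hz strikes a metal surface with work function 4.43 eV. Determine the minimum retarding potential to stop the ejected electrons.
4.6809 V

The stopping potential V_s satisfies: eV_s = KE_max

First, find KE_max using Einstein's equation:
E_photon = hf = (6.626×10⁻³⁴ J·s)(2.203e+15 Hz) = 9.1109 eV
KE_max = E_photon - φ = 9.1109 - 4.43 = 4.6809 eV

Since eV_s = KE_max:
V_s = KE_max/e = 4.6809 V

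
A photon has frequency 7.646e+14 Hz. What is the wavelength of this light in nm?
392.09 nm

Using the wave equation: c = fλ

Solving for wavelength:
λ = c/f = (3×10⁸ m/s) / (7.646e+14 Hz)
λ = 392.09 nm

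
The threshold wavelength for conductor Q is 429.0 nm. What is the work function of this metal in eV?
2.89 eV

At the threshold wavelength, photon energy equals work function:
φ = hc/λ₀

Calculating:
φ = (6.626×10⁻³⁴ J·s)(3×10⁸ m/s) / (429.0×10⁻⁹ m)
φ = 2.89 eV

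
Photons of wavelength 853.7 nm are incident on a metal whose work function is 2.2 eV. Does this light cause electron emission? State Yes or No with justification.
No

For photoemission, the photon energy must exceed the work function.

Photon energy: E = hc/λ = 1.4523 eV
Work function: φ = 2.2 eV

Since E_photon (1.4523 eV) < φ (2.2 eV), photoemission will NOT occur.
The threshold wavelength is λ₀ = hc/φ = 563.6 nm.
Since 853.7 nm > 563.6 nm, the photons lack sufficient energy.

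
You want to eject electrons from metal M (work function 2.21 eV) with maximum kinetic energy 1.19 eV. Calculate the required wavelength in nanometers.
364.66 nm

From Einstein's equation: KE_max = hc/λ - φ

Rearranging for λ:
hc/λ = KE_max + φ
λ = hc/(KE_max + φ)

Required photon energy:
E_photon = KE_max + φ = 1.19 + 2.21 = 3.40 eV

Required wavelength:
λ = hc/E_photon = (6.626×10⁻³⁴)(3×10⁸) / (3.40 × 1.602×10⁻¹⁹)
λ = 364.66 nm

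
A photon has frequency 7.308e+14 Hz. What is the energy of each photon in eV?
3.0223 eV

Using E = hf:

E = hf = (6.626×10⁻³⁴ J·s)(7.308e+14 Hz)
E = 3.0223 eV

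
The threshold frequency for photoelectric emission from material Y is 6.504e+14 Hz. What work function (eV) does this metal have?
2.69 eV

At the threshold frequency, photon energy equals work function:
φ = hf₀

Calculating:
φ = (6.626×10⁻³⁴ J·s)(6.504e+14 Hz)
φ = 2.69 eV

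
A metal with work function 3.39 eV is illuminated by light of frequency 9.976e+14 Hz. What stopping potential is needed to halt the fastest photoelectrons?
0.7357 V

The stopping potential V_s satisfies: eV_s = KE_max

First, find KE_max using Einstein's equation:
E_photon = hf = (6.626×10⁻³⁴ J·s)(9.976e+14 Hz) = 4.1257 eV
KE_max = E_photon - φ = 4.1257 - 3.39 = 0.7357 eV

Since eV_s = KE_max:
V_s = KE_max/e = 0.7357 V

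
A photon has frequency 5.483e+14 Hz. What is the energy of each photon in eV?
2.2676 eV

Using E = hf:

E = hf = (6.626×10⁻³⁴ J·s)(5.483e+14 Hz)
E = 2.2676 eV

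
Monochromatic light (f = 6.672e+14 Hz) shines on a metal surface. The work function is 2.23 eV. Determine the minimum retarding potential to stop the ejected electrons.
0.5293 V

The stopping potential V_s satisfies: eV_s = KE_max

First, find KE_max using Einstein's equation:
E_photon = hf = (6.626×10⁻³⁴ J·s)(6.672e+14 Hz) = 2.7593 eV
KE_max = E_photon - φ = 2.7593 - 2.23 = 0.5293 eV

Since eV_s = KE_max:
V_s = KE_max/e = 0.5293 V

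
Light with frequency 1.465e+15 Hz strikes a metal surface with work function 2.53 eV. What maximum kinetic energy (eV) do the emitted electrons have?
3.5288 eV

Using Einstein's photoelectric equation: KE_max = hf - φ

First, calculate the photon energy:
E_photon = hf = (6.626×10⁻³⁴ J·s)(1.465e+15 Hz)
E_photon = 6.0588 eV

Then, the maximum kinetic energy:
KE_max = E_photon - φ = 6.0588 eV - 2.53 eV = 3.5288 eV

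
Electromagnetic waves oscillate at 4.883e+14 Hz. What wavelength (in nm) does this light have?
613.95 nm

Using the wave equation: c = fλ

Solving for wavelength:
λ = c/f = (3×10⁸ m/s) / (4.883e+14 Hz)
λ = 613.95 nm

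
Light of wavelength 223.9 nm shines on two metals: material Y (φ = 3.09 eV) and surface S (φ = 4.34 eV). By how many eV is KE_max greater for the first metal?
1.2500 eV

Using KE_max = hc/λ - φ for each metal:

Photon energy: E = hc/λ = 5.5375 eV

For material Y (φ₁ = 3.09 eV):
KE₁ = E - φ₁ = 5.5375 - 3.09 = 2.4475 eV

For surface S (φ₂ = 4.34 eV):
KE₂ = E - φ₂ = 5.5375 - 4.34 = 1.1975 eV

Difference:
ΔKE = KE₁ - KE₂ = 2.4475 - 1.1975 = 1.2500 eV

Note: The difference equals the difference in work functions: 4.34 - 3.09 = 1.25 eV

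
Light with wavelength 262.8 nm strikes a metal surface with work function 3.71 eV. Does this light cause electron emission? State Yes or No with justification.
Yes

For photoemission, the photon energy must exceed the work function.

Photon energy: E = hc/λ = 4.7178 eV
Work function: φ = 3.71 eV

Since E_photon (4.7178 eV) > φ (3.71 eV), photoemission WILL occur.
The threshold wavelength is λ₀ = hc/φ = 334.2 nm.
Since 262.8 nm < 334.2 nm, the light has sufficient energy.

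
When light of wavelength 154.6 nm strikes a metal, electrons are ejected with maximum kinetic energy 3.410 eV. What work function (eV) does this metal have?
4.61 eV

From Einstein's photoelectric equation: KE_max = hf - φ = hc/λ - φ

Rearranging for φ:
φ = hc/λ - KE_max

Calculate photon energy:
E_photon = hc/λ = 8.0197 eV

Therefore:
φ = 8.0197 - 3.410 = 4.61 eV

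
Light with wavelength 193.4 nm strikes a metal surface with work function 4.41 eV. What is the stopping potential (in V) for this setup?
2.0008 V

The stopping potential V_s satisfies: eV_s = KE_max

First, find KE_max using Einstein's equation:
E_photon = hc/λ = 6.4108 eV
KE_max = E_photon - φ = 6.4108 - 4.41 = 2.0008 eV

Since eV_s = KE_max:
V_s = KE_max/e = 2.0008 V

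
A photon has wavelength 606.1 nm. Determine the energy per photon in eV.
2.0456 eV

Using E = hf = hc/λ:

E = hc/λ = (6.626×10⁻³⁴ J·s)(3×10⁸ m/s) / (606.1×10⁻⁹ m)
E = 2.0456 eV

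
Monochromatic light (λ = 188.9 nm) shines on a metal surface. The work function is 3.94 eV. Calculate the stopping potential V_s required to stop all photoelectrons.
2.6235 V

The stopping potential V_s satisfies: eV_s = KE_max

First, find KE_max using Einstein's equation:
E_photon = hc/λ = 6.5635 eV
KE_max = E_photon - φ = 6.5635 - 3.94 = 2.6235 eV

Since eV_s = KE_max:
V_s = KE_max/e = 2.6235 V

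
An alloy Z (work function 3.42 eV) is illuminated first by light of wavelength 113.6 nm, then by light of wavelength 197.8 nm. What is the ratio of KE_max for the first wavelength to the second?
2.6312

Using Einstein's equation: KE_max = hc/λ - φ

For λ₁ = 113.6 nm:
E₁ = hc/λ₁ = 10.9141 eV
KE₁ = E₁ - φ = 10.9141 - 3.42 = 7.4941 eV

For λ₂ = 197.8 nm:
E₂ = hc/λ₂ = 6.2682 eV
KE₂ = E₂ - φ = 6.2682 - 3.42 = 2.8482 eV

Ratio: KE₁/KE₂ = 7.4941/2.8482 = 2.6312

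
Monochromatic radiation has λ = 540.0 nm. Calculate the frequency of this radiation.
5.5517e+14 Hz

Using the wave equation: c = fλ

Solving for frequency:
f = c/λ = (3×10⁸ m/s) / (540.0×10⁻⁹ m)
f = 5.5517e+14 Hz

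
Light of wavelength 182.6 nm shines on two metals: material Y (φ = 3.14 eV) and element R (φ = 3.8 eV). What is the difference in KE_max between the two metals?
0.6600 eV

Using KE_max = hc/λ - φ for each metal:

Photon energy: E = hc/λ = 6.7899 eV

For material Y (φ₁ = 3.14 eV):
KE₁ = E - φ₁ = 6.7899 - 3.14 = 3.6499 eV

For element R (φ₂ = 3.8 eV):
KE₂ = E - φ₂ = 6.7899 - 3.8 = 2.9899 eV

Difference:
ΔKE = KE₁ - KE₂ = 3.6499 - 2.9899 = 0.6600 eV

Note: The difference equals the difference in work functions: 3.8 - 3.14 = 0.66 eV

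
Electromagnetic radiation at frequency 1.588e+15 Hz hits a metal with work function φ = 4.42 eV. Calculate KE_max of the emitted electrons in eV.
2.1474 eV

Using Einstein's photoelectric equation: KE_max = hf - φ

First, calculate the photon energy:
E_photon = hf = (6.626×10⁻³⁴ J·s)(1.588e+15 Hz)
E_photon = 6.5674 eV

Then, the maximum kinetic energy:
KE_max = E_photon - φ = 6.5674 eV - 4.42 eV = 2.1474 eV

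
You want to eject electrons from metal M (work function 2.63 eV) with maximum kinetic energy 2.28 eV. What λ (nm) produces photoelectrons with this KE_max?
252.51 nm

From Einstein's equation: KE_max = hc/λ - φ

Rearranging for λ:
hc/λ = KE_max + φ
λ = hc/(KE_max + φ)

Required photon energy:
E_photon = KE_max + φ = 2.28 + 2.63 = 4.91 eV

Required wavelength:
λ = hc/E_photon = (6.626×10⁻³⁴)(3×10⁸) / (4.91 × 1.602×10⁻¹⁹)
λ = 252.51 nm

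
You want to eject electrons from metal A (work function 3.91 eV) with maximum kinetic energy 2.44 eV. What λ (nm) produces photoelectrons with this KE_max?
195.25 nm

From Einstein's equation: KE_max = hc/λ - φ

Rearranging for λ:
hc/λ = KE_max + φ
λ = hc/(KE_max + φ)

Required photon energy:
E_photon = KE_max + φ = 2.44 + 3.91 = 6.35 eV

Required wavelength:
λ = hc/E_photon = (6.626×10⁻³⁴)(3×10⁸) / (6.35 × 1.602×10⁻¹⁹)
λ = 195.25 nm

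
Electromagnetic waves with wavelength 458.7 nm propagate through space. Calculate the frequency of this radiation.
6.5357e+14 Hz

Using the wave equation: c = fλ

Solving for frequency:
f = c/λ = (3×10⁸ m/s) / (458.7×10⁻⁹ m)
f = 6.5357e+14 Hz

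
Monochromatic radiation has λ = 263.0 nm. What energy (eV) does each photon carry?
4.7142 eV

Using E = hf = hc/λ:

E = hc/λ = (6.626×10⁻³⁴ J·s)(3×10⁸ m/s) / (263.0×10⁻⁹ m)
E = 4.7142 eV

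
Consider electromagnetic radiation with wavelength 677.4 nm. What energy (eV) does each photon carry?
1.8303 eV

Using E = hf = hc/λ:

E = hc/λ = (6.626×10⁻³⁴ J·s)(3×10⁸ m/s) / (677.4×10⁻⁹ m)
E = 1.8303 eV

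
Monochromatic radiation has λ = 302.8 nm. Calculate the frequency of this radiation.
9.9007e+14 Hz

Using the wave equation: c = fλ

Solving for frequency:
f = c/λ = (3×10⁸ m/s) / (302.8×10⁻⁹ m)
f = 9.9007e+14 Hz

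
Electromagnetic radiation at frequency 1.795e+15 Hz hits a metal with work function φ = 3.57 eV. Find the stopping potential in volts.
3.8535 V

The stopping potential V_s satisfies: eV_s = KE_max

First, find KE_max using Einstein's equation:
E_photon = hf = (6.626×10⁻³⁴ J·s)(1.795e+15 Hz) = 7.4235 eV
KE_max = E_photon - φ = 7.4235 - 3.57 = 3.8535 eV

Since eV_s = KE_max:
V_s = KE_max/e = 3.8535 V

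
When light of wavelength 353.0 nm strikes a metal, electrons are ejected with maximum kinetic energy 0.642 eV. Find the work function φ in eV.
2.87 eV

From Einstein's photoelectric equation: KE_max = hf - φ = hc/λ - φ

Rearranging for φ:
φ = hc/λ - KE_max

Calculate photon energy:
E_photon = hc/λ = 3.5123 eV

Therefore:
φ = 3.5123 - 0.642 = 2.87 eV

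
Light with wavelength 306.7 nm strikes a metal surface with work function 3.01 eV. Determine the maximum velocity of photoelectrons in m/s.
6.0266e+05 m/s

First, find the maximum kinetic energy:
E_photon = hc/λ = 4.0425 eV
KE_max = E_photon - φ = 4.0425 - 3.01 = 1.0325 eV

Convert to Joules: KE_max = 1.0325 × 1.602×10⁻¹⁹ J = 1.6543e-19 J

Then use KE = ½mv² to find velocity:
v = √(2·KE/m) = √(2 × 1.6543e-19 J / 9.109e-31 kg)
v = 6.0266e+05 m/s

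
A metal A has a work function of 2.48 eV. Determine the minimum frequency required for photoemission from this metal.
5.9966e+14 Hz

The threshold frequency is when the photon energy equals the work function:
hf₀ = φ

Solving for f₀:
f₀ = φ/h = (2.48 eV × 1.602×10⁻¹⁹ J/eV) / (6.626×10⁻³⁴ J·s)
f₀ = 5.9966e+14 Hz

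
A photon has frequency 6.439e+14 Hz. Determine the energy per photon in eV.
2.6630 eV

Using E = hf:

E = hf = (6.626×10⁻³⁴ J·s)(6.439e+14 Hz)
E = 2.6630 eV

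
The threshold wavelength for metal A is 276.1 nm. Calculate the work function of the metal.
4.49 eV

At the threshold wavelength, photon energy equals work function:
φ = hc/λ₀

Calculating:
φ = (6.626×10⁻³⁴ J·s)(3×10⁸ m/s) / (276.1×10⁻⁹ m)
φ = 4.49 eV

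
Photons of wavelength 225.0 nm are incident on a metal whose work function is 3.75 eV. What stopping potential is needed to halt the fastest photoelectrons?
1.7604 V

The stopping potential V_s satisfies: eV_s = KE_max

First, find KE_max using Einstein's equation:
E_photon = hc/λ = 5.5104 eV
KE_max = E_photon - φ = 5.5104 - 3.75 = 1.7604 eV

Since eV_s = KE_max:
V_s = KE_max/e = 1.7604 V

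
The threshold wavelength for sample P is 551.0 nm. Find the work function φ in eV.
2.25 eV

At the threshold wavelength, photon energy equals work function:
φ = hc/λ₀

Calculating:
φ = (6.626×10⁻³⁴ J·s)(3×10⁸ m/s) / (551.0×10⁻⁹ m)
φ = 2.25 eV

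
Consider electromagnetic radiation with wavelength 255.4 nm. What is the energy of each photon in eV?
4.8545 eV

Using E = hf = hc/λ:

E = hc/λ = (6.626×10⁻³⁴ J·s)(3×10⁸ m/s) / (255.4×10⁻⁹ m)
E = 4.8545 eV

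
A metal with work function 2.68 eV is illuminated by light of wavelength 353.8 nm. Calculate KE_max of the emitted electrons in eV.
0.8244 eV

Using Einstein's photoelectric equation: KE_max = hf - φ = hc/λ - φ

First, calculate the photon energy:
E_photon = hc/λ = (6.626×10⁻³⁴ J·s)(3×10⁸ m/s) / (353.8×10⁻⁹ m)
E_photon = 3.5044 eV

Then, the maximum kinetic energy:
KE_max = E_photon - φ = 3.5044 eV - 2.68 eV = 0.8244 eV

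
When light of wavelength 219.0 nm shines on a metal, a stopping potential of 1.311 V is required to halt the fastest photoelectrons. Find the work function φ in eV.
4.35 eV

The stopping potential gives the maximum kinetic energy: KE_max = eV_s = 1.311 eV

From Einstein's photoelectric equation: KE_max = hc/λ - φ
Rearranging: φ = hc/λ - KE_max

Calculate photon energy:
E_photon = hc/λ = (6.626×10⁻³⁴ J·s)(3×10⁸ m/s) / (219.0×10⁻⁹ m) = 5.6614 eV

Therefore:
φ = 5.6614 - 1.311 = 4.35 eV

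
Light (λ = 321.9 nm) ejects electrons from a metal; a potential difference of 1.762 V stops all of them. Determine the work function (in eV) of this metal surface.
2.09 eV

The stopping potential gives the maximum kinetic energy: KE_max = eV_s = 1.762 eV

From Einstein's photoelectric equation: KE_max = hc/λ - φ
Rearranging: φ = hc/λ - KE_max

Calculate photon energy:
E_photon = hc/λ = (6.626×10⁻³⁴ J·s)(3×10⁸ m/s) / (321.9×10⁻⁹ m) = 3.8516 eV

Therefore:
φ = 3.8516 - 1.762 = 2.09 eV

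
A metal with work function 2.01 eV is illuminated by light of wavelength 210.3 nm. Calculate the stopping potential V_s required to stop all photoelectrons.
3.8856 V

The stopping potential V_s satisfies: eV_s = KE_max

First, find KE_max using Einstein's equation:
E_photon = hc/λ = 5.8956 eV
KE_max = E_photon - φ = 5.8956 - 2.01 = 3.8856 eV

Since eV_s = KE_max:
V_s = KE_max/e = 3.8856 V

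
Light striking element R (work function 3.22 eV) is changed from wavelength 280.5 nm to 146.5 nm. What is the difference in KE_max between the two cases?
4.0430 eV

Using Einstein's equation: KE_max = hc/λ - φ

For λ₁ = 280.5 nm:
KE₁ = hc/λ₁ - φ = 4.4201 - 3.22 = 1.2001 eV

For λ₂ = 146.5 nm:
KE₂ = hc/λ₂ - φ = 8.4631 - 3.22 = 5.2431 eV

Change in KE:
ΔKE = KE₂ - KE₁ = 5.2431 - 1.2001 = 4.0430 eV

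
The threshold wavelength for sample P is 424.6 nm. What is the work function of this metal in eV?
2.92 eV

At the threshold wavelength, photon energy equals work function:
φ = hc/λ₀

Calculating:
φ = (6.626×10⁻³⁴ J·s)(3×10⁸ m/s) / (424.6×10⁻⁹ m)
φ = 2.92 eV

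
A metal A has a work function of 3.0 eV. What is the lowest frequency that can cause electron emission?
7.2540e+14 Hz

The threshold frequency is when the photon energy equals the work function:
hf₀ = φ

Solving for f₀:
f₀ = φ/h = (3.0 eV × 1.602×10⁻¹⁹ J/eV) / (6.626×10⁻³⁴ J·s)
f₀ = 7.2540e+14 Hz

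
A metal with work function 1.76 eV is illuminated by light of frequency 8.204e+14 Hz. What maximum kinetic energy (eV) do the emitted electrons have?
1.6329 eV

Using Einstein's photoelectric equation: KE_max = hf - φ

First, calculate the photon energy:
E_photon = hf = (6.626×10⁻³⁴ J·s)(8.204e+14 Hz)
E_photon = 3.3929 eV

Then, the maximum kinetic energy:
KE_max = E_photon - φ = 3.3929 eV - 1.76 eV = 1.6329 eV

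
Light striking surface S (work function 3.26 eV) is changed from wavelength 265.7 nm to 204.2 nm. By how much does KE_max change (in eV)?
1.4054 eV

Using Einstein's equation: KE_max = hc/λ - φ

For λ₁ = 265.7 nm:
KE₁ = hc/λ₁ - φ = 4.6663 - 3.26 = 1.4063 eV

For λ₂ = 204.2 nm:
KE₂ = hc/λ₂ - φ = 6.0717 - 3.26 = 2.8117 eV

Change in KE:
ΔKE = KE₂ - KE₁ = 2.8117 - 1.4063 = 1.4054 eV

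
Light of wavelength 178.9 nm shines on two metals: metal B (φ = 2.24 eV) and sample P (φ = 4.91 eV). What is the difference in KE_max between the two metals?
2.6700 eV

Using KE_max = hc/λ - φ for each metal:

Photon energy: E = hc/λ = 6.9304 eV

For metal B (φ₁ = 2.24 eV):
KE₁ = E - φ₁ = 6.9304 - 2.24 = 4.6904 eV

For sample P (φ₂ = 4.91 eV):
KE₂ = E - φ₂ = 6.9304 - 4.91 = 2.0204 eV

Difference:
ΔKE = KE₁ - KE₂ = 4.6904 - 2.0204 = 2.6700 eV

Note: The difference equals the difference in work functions: 4.91 - 2.24 = 2.67 eV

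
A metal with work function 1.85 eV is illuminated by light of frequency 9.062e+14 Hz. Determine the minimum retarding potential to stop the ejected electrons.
1.8977 V

The stopping potential V_s satisfies: eV_s = KE_max

First, find KE_max using Einstein's equation:
E_photon = hf = (6.626×10⁻³⁴ J·s)(9.062e+14 Hz) = 3.7477 eV
KE_max = E_photon - φ = 3.7477 - 1.85 = 1.8977 eV

Since eV_s = KE_max:
V_s = KE_max/e = 1.8977 V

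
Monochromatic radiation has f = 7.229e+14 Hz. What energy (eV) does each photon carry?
2.9897 eV

Using E = hf:

E = hf = (6.626×10⁻³⁴ J·s)(7.229e+14 Hz)
E = 2.9897 eV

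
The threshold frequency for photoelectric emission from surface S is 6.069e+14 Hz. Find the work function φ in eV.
2.51 eV

At the threshold frequency, photon energy equals work function:
φ = hf₀

Calculating:
φ = (6.626×10⁻³⁴ J·s)(6.069e+14 Hz)
φ = 2.51 eV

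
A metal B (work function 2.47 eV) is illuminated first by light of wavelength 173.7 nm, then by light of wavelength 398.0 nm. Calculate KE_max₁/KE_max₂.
7.2349

Using Einstein's equation: KE_max = hc/λ - φ

For λ₁ = 173.7 nm:
E₁ = hc/λ₁ = 7.1378 eV
KE₁ = E₁ - φ = 7.1378 - 2.47 = 4.6678 eV

For λ₂ = 398.0 nm:
E₂ = hc/λ₂ = 3.1152 eV
KE₂ = E₂ - φ = 3.1152 - 2.47 = 0.6452 eV

Ratio: KE₁/KE₂ = 4.6678/0.6452 = 7.2349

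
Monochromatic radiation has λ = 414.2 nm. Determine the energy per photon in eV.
2.9933 eV

Using E = hf = hc/λ:

E = hc/λ = (6.626×10⁻³⁴ J·s)(3×10⁸ m/s) / (414.2×10⁻⁹ m)
E = 2.9933 eV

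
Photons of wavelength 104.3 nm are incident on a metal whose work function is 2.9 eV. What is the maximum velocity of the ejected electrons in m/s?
1.7780e+06 m/s

First, find the maximum kinetic energy:
E_photon = hc/λ = 11.8873 eV
KE_max = E_photon - φ = 11.8873 - 2.9 = 8.9873 eV

Convert to Joules: KE_max = 8.9873 × 1.602×10⁻¹⁹ J = 1.4399e-18 J

Then use KE = ½mv² to find velocity:
v = √(2·KE/m) = √(2 × 1.4399e-18 J / 9.109e-31 kg)
v = 1.7780e+06 m/s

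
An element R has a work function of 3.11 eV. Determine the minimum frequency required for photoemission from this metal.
7.5199e+14 Hz

The threshold frequency is when the photon energy equals the work function:
hf₀ = φ

Solving for f₀:
f₀ = φ/h = (3.11 eV × 1.602×10⁻¹⁹ J/eV) / (6.626×10⁻³⁴ J·s)
f₀ = 7.5199e+14 Hz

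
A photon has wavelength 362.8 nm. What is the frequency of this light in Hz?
8.2633e+14 Hz

Using the wave equation: c = fλ

Solving for frequency:
f = c/λ = (3×10⁸ m/s) / (362.8×10⁻⁹ m)
f = 8.2633e+14 Hz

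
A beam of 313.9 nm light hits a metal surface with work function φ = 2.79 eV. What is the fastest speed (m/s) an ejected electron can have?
6.3873e+05 m/s

First, find the maximum kinetic energy:
E_photon = hc/λ = 3.9498 eV
KE_max = E_photon - φ = 3.9498 - 2.79 = 1.1598 eV

Convert to Joules: KE_max = 1.1598 × 1.602×10⁻¹⁹ J = 1.8582e-19 J

Then use KE = ½mv² to find velocity:
v = √(2·KE/m) = √(2 × 1.8582e-19 J / 9.109e-31 kg)
v = 6.3873e+05 m/s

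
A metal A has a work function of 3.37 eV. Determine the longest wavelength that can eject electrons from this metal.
367.91 nm

The threshold wavelength is when the photon energy equals the work function:
hc/λ₀ = φ

Solving for λ₀:
λ₀ = hc/φ = (6.626×10⁻³⁴ J·s)(3×10⁸ m/s) / (3.37 eV × 1.602×10⁻¹⁹ J/eV)
λ₀ = 367.91 nm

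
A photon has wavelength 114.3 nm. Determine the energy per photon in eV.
10.8473 eV

Using E = hf = hc/λ:

E = hc/λ = (6.626×10⁻³⁴ J·s)(3×10⁸ m/s) / (114.3×10⁻⁹ m)
E = 10.8473 eV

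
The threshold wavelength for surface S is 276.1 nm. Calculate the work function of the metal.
4.49 eV

At the threshold wavelength, photon energy equals work function:
φ = hc/λ₀

Calculating:
φ = (6.626×10⁻³⁴ J·s)(3×10⁸ m/s) / (276.1×10⁻⁹ m)
φ = 4.49 eV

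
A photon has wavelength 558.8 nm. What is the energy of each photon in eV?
2.2188 eV

Using E = hf = hc/λ:

E = hc/λ = (6.626×10⁻³⁴ J·s)(3×10⁸ m/s) / (558.8×10⁻⁹ m)
E = 2.2188 eV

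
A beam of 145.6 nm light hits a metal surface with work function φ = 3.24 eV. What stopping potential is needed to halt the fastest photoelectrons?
5.2754 V

The stopping potential V_s satisfies: eV_s = KE_max

First, find KE_max using Einstein's equation:
E_photon = hc/λ = 8.5154 eV
KE_max = E_photon - φ = 8.5154 - 3.24 = 5.2754 eV

Since eV_s = KE_max:
V_s = KE_max/e = 5.2754 V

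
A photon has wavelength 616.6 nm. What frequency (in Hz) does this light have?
4.8620e+14 Hz

Using the wave equation: c = fλ

Solving for frequency:
f = c/λ = (3×10⁸ m/s) / (616.6×10⁻⁹ m)
f = 4.8620e+14 Hz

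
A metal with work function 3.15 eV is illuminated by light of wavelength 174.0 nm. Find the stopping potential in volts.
3.9755 V

The stopping potential V_s satisfies: eV_s = KE_max

First, find KE_max using Einstein's equation:
E_photon = hc/λ = 7.1255 eV
KE_max = E_photon - φ = 7.1255 - 3.15 = 3.9755 eV

Since eV_s = KE_max:
V_s = KE_max/e = 3.9755 V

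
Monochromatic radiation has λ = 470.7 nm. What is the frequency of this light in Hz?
6.3691e+14 Hz

Using the wave equation: c = fλ

Solving for frequency:
f = c/λ = (3×10⁸ m/s) / (470.7×10⁻⁹ m)
f = 6.3691e+14 Hz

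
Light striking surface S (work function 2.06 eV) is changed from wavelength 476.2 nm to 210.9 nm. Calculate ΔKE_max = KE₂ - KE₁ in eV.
3.2752 eV

Using Einstein's equation: KE_max = hc/λ - φ

For λ₁ = 476.2 nm:
KE₁ = hc/λ₁ - φ = 2.6036 - 2.06 = 0.5436 eV

For λ₂ = 210.9 nm:
KE₂ = hc/λ₂ - φ = 5.8788 - 2.06 = 3.8188 eV

Change in KE:
ΔKE = KE₂ - KE₁ = 3.8188 - 0.5436 = 3.2752 eV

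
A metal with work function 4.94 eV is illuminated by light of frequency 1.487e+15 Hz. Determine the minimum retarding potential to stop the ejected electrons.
1.2097 V

The stopping potential V_s satisfies: eV_s = KE_max

First, find KE_max using Einstein's equation:
E_photon = hf = (6.626×10⁻³⁴ J·s)(1.487e+15 Hz) = 6.1497 eV
KE_max = E_photon - φ = 6.1497 - 4.94 = 1.2097 eV

Since eV_s = KE_max:
V_s = KE_max/e = 1.2097 V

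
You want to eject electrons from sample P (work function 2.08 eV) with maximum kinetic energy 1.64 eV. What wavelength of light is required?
333.29 nm

From Einstein's equation: KE_max = hc/λ - φ

Rearranging for λ:
hc/λ = KE_max + φ
λ = hc/(KE_max + φ)

Required photon energy:
E_photon = KE_max + φ = 1.64 + 2.08 = 3.72 eV

Required wavelength:
λ = hc/E_photon = (6.626×10⁻³⁴)(3×10⁸) / (3.72 × 1.602×10⁻¹⁹)
λ = 333.29 nm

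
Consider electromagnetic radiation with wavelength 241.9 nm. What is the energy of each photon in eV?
5.1254 eV

Using E = hf = hc/λ:

E = hc/λ = (6.626×10⁻³⁴ J·s)(3×10⁸ m/s) / (241.9×10⁻⁹ m)
E = 5.1254 eV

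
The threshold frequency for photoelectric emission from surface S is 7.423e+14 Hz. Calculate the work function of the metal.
3.07 eV

At the threshold frequency, photon energy equals work function:
φ = hf₀

Calculating:
φ = (6.626×10⁻³⁴ J·s)(7.423e+14 Hz)
φ = 3.07 eV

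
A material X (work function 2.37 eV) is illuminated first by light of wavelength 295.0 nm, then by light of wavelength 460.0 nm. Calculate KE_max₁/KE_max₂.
5.6342

Using Einstein's equation: KE_max = hc/λ - φ

For λ₁ = 295.0 nm:
E₁ = hc/λ₁ = 4.2029 eV
KE₁ = E₁ - φ = 4.2029 - 2.37 = 1.8329 eV

For λ₂ = 460.0 nm:
E₂ = hc/λ₂ = 2.6953 eV
KE₂ = E₂ - φ = 2.6953 - 2.37 = 0.3253 eV

Ratio: KE₁/KE₂ = 1.8329/0.3253 = 5.6342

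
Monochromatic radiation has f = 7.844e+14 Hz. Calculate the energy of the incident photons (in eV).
3.2440 eV

Using E = hf:

E = hf = (6.626×10⁻³⁴ J·s)(7.844e+14 Hz)
E = 3.2440 eV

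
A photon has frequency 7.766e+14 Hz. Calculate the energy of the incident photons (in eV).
3.2118 eV

Using E = hf:

E = hf = (6.626×10⁻³⁴ J·s)(7.766e+14 Hz)
E = 3.2118 eV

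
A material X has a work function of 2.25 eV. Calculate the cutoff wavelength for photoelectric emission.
551.04 nm

The threshold wavelength is when the photon energy equals the work function:
hc/λ₀ = φ

Solving for λ₀:
λ₀ = hc/φ = (6.626×10⁻³⁴ J·s)(3×10⁸ m/s) / (2.25 eV × 1.602×10⁻¹⁹ J/eV)
λ₀ = 551.04 nm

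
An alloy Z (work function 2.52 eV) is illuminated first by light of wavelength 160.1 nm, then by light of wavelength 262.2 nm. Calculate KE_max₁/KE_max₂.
2.3654

Using Einstein's equation: KE_max = hc/λ - φ

For λ₁ = 160.1 nm:
E₁ = hc/λ₁ = 7.7442 eV
KE₁ = E₁ - φ = 7.7442 - 2.52 = 5.2242 eV

For λ₂ = 262.2 nm:
E₂ = hc/λ₂ = 4.7286 eV
KE₂ = E₂ - φ = 4.7286 - 2.52 = 2.2086 eV

Ratio: KE₁/KE₂ = 5.2242/2.2086 = 2.3654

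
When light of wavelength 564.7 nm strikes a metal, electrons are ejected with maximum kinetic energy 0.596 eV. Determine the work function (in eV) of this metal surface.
1.60 eV

From Einstein's photoelectric equation: KE_max = hf - φ = hc/λ - φ

Rearranging for φ:
φ = hc/λ - KE_max

Calculate photon energy:
E_photon = hc/λ = 2.1956 eV

Therefore:
φ = 2.1956 - 0.596 = 1.60 eV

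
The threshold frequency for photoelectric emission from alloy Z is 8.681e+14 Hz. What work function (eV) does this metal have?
3.59 eV

At the threshold frequency, photon energy equals work function:
φ = hf₀

Calculating:
φ = (6.626×10⁻³⁴ J·s)(8.681e+14 Hz)
φ = 3.59 eV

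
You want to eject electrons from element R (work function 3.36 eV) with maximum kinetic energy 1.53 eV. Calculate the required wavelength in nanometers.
253.55 nm

From Einstein's equation: KE_max = hc/λ - φ

Rearranging for λ:
hc/λ = KE_max + φ
λ = hc/(KE_max + φ)

Required photon energy:
E_photon = KE_max + φ = 1.53 + 3.36 = 4.89 eV

Required wavelength:
λ = hc/E_photon = (6.626×10⁻³⁴)(3×10⁸) / (4.89 × 1.602×10⁻¹⁹)
λ = 253.55 nm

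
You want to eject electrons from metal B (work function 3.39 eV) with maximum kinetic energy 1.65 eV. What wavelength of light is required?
246.00 nm

From Einstein's equation: KE_max = hc/λ - φ

Rearranging for λ:
hc/λ = KE_max + φ
λ = hc/(KE_max + φ)

Required photon energy:
E_photon = KE_max + φ = 1.65 + 3.39 = 5.04 eV

Required wavelength:
λ = hc/E_photon = (6.626×10⁻³⁴)(3×10⁸) / (5.04 × 1.602×10⁻¹⁹)
λ = 246.00 nm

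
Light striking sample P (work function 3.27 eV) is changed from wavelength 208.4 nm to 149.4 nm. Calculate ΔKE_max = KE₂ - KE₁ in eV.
2.3495 eV

Using Einstein's equation: KE_max = hc/λ - φ

For λ₁ = 208.4 nm:
KE₁ = hc/λ₁ - φ = 5.9493 - 3.27 = 2.6793 eV

For λ₂ = 149.4 nm:
KE₂ = hc/λ₂ - φ = 8.2988 - 3.27 = 5.0288 eV

Change in KE:
ΔKE = KE₂ - KE₁ = 5.0288 - 2.6793 = 2.3495 eV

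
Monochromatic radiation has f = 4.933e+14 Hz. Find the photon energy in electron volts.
2.0401 eV

Using E = hf:

E = hf = (6.626×10⁻³⁴ J·s)(4.933e+14 Hz)
E = 2.0401 eV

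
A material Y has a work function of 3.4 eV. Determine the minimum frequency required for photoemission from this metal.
8.2212e+14 Hz

The threshold frequency is when the photon energy equals the work function:
hf₀ = φ

Solving for f₀:
f₀ = φ/h = (3.4 eV × 1.602×10⁻¹⁹ J/eV) / (6.626×10⁻³⁴ J·s)
f₀ = 8.2212e+14 Hz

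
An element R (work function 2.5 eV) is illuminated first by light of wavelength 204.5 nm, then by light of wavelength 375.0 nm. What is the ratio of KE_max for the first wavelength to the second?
4.4190

Using Einstein's equation: KE_max = hc/λ - φ

For λ₁ = 204.5 nm:
E₁ = hc/λ₁ = 6.0628 eV
KE₁ = E₁ - φ = 6.0628 - 2.5 = 3.5628 eV

For λ₂ = 375.0 nm:
E₂ = hc/λ₂ = 3.3062 eV
KE₂ = E₂ - φ = 3.3062 - 2.5 = 0.8062 eV

Ratio: KE₁/KE₂ = 3.5628/0.8062 = 4.4190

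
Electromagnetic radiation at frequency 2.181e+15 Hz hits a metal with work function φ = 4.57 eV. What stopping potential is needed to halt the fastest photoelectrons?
4.4499 V

The stopping potential V_s satisfies: eV_s = KE_max

First, find KE_max using Einstein's equation:
E_photon = hf = (6.626×10⁻³⁴ J·s)(2.181e+15 Hz) = 9.0199 eV
KE_max = E_photon - φ = 9.0199 - 4.57 = 4.4499 eV

Since eV_s = KE_max:
V_s = KE_max/e = 4.4499 V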